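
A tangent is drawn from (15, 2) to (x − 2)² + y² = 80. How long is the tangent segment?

√93

Centre (2, 0), r² = 80. |PO|² = (13)² + (2)² = 173.
By the tangent–radius right angle, tangent length = √(|PO|² − r²) = √93.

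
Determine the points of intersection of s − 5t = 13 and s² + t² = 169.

(−12, −5) and (13, 0)

From the line, t = (−13 + s)/5. Substituting:
26s² − 26s − 4056 = 0  ⟹  s² − s − 156 = 0
s = 13 or s = −12, giving (13, 0) and (−12, −5).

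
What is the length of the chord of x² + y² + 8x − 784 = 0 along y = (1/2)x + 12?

Substitute y = (24 + x)/2:
5x² + 80x − 2560 = 0  ⟹  x² + 16x − 512 = 0
x = 16 or x = −32, giving (16, 20) and (−32, −4).
|(16, 20) − (−32, −4)| = √((48)² + (24)²) = 24√5.

24√5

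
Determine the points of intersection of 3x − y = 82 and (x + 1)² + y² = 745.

(23, −13) and (26, −4)

From the line, y = 3x − 82. Substituting:
10x² − 490x + 5980 = 0  ⟹  x² − 49x + 598 = 0
x = 26 or x = 23, giving (26, −4) and (23, −13).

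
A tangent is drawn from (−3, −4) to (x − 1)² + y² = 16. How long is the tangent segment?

The centre is (1, 0) and r = 4. The square of the distance from P to the centre is 16 + 16 = 32.
By the tangent–radius right angle, tangent length = √(|PO|² − r²) = √16 = 4.

4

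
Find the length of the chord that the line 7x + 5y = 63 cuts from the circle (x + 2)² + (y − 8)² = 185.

The distance from (−2, 8) to the line is 37/√74, and r² = 185.
Half the chord is √(r² − d²) = √(333/2), so the full chord is 3√74.

3√74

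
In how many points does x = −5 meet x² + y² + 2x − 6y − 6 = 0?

d² = (1·(−1) + 0·3 − (−5))² = 16; r² = 16.
Since d² = r², the line is tangent.

1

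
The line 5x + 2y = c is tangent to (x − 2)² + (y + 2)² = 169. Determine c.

c = 6 ± 13√29

For a tangent, require d(centre, line) = r = 13.
|5·2 + 2·(−2) − c| / √29 = 13
|c − (6)| = 13√29.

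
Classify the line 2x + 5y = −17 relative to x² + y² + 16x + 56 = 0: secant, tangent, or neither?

d² = (2·(−8) + 5·0 − (−17))²/29 = 1/29; r² = 8.
Since d² < r², the line cuts the circle twice.

secant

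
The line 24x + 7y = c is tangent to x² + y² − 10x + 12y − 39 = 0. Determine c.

c = −172 or c = 328

Tangency holds when the distance from the centre (5, −6) to the line equals the radius 10:
|24·5 + 7·(−6) − c| / √625 = 10
|c − (78)| = 10·25, so c = 328 or c = −172.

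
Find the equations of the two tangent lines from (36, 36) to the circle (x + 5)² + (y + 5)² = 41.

A line y − (36) = m(x − (36)) is tangent when its distance from (−5, −5) is √41:
(−41m − (−41))² = 41(m² + 1)
20m² − 41m + 20 = 0, so m = 5/4 or m = 4/5.
With m = 5/4: 5x − 4y = 36. With m = 4/5: 4x − 5y = −36.

5x − 4y = 36 and 4x − 5y = −36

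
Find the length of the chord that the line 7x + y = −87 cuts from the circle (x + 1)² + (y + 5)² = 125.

Substitute y = −7x − 87:
50x² + 1150x + 6600 = 0  ⟹  x² + 23x + 132 = 0
x = −11 or x = −12, giving (−11, −10) and (−12, −3).
Chord length = distance between (−11, −10) and (−12, −3) = √50 = 5√2.

5√2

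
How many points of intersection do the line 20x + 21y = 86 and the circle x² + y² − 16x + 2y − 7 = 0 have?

2

Substituting the line into the circle gives 841x² − 11336x + 7921 = 0.
Δ = 128504896 − 26646244 = 101858652.
Two real roots: the line is a secant.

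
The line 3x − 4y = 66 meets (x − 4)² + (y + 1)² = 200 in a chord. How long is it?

From the line, y = (−66 + 3x)/4. Substituting:
25x² − 500x + 900 = 0  ⟹  x² − 20x + 36 = 0
x = 18 or x = 2, giving (18, −3) and (2, −15).
|(18, −3) − (2, −15)| = √((16)² + (12)²) = 20.

20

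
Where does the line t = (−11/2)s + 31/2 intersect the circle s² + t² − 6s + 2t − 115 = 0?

(1, 10) and (5, −12)

Substitute t = (31 − 11s)/2:
125s² − 750s + 625 = 0  ⟹  s² − 6s + 5 = 0
s = 5 or s = 1, giving (5, −12) and (1, 10).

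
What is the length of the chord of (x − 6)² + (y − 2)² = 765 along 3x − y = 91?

9√10

The distance from (6, 2) to the line is 75/√10, and r² = 765.
Half the chord is √(r² − d²) = √(405/2), so the full chord is 9√10.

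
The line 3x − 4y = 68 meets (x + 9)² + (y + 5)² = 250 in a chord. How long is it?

Centre (−9, −5), r² = 250. Perpendicular distance d from centre to line = |−75| / √25 = 75/√25.
Chord = 2√(r² − d²) = 2·√(25) = 10.

10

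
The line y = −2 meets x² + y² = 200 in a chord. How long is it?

28

Express y = −2 and substitute into the circle:
x² − 196 = 0
x = 14 or x = −14, giving (14, −2) and (−14, −2).
Chord length = distance between (14, −2) and (−14, −2) = √784 = 28.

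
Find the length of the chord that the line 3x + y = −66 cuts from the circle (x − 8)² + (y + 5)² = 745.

The distance from (8, −5) to the line is 85/√10, and r² = 745.
Chord = 2√(r² − d²) = 2·√(45/2) = 3√10.

3√10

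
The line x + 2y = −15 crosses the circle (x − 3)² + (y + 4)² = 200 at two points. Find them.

(−11, −2) and (13, −14)

Express y = (−15 − x)/2 and substitute into the circle:
5x² − 10x − 715 = 0  ⟹  x² − 2x − 143 = 0
x = 13 or x = −11, giving (13, −14) and (−11, −2).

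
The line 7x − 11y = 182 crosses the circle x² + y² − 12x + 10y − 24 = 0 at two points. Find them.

(4, −14) and (15, −7)

Substitute y = (−182 + 7x)/11:
170x² − 3230x + 10200 = 0  ⟹  x² − 19x + 60 = 0
x = 15 or x = 4, giving (15, −7) and (4, −14).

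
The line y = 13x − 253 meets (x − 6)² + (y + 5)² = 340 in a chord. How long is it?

Substitute y = 13x − 253:
170x² − 6460x + 61200 = 0  ⟹  x² − 38x + 360 = 0
x = 20 or x = 18, giving (20, 7) and (18, −19).
Chord length = distance between (20, 7) and (18, −19) = √680 = 2√170.

2√170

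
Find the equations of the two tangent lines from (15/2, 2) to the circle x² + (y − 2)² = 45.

Write the tangent as mx − y + (2 − m·(15/2)) = 0 and set its distance from the centre to 3√5:
[m·(−15/2) − (0)]² = 45(m² + 1)
m² − 4 = 0, so m = 2 or m = −2.
Through (15/2, 2) these give 2x − y = 13 and 2x + y = 17.

2x − y = 13 and 2x + y = 17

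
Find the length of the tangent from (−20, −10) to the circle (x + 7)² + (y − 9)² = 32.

√498

Centre (−7, 9), r² = 32. |PO|² = (−13)² + (−19)² = 530.
The tangent meets the radius at right angles, so tangent² = |PO|² − r² = 530 − 32 = 498.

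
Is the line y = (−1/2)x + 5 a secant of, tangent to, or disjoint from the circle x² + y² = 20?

tangent

Centre (0, 0), r² = 20. Distance² from centre to line = (−10)²/5 = 20.
Since d² = r², the line is tangent.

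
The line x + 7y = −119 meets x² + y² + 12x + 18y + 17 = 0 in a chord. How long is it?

Centre (−6, −9), r² = 100. Perpendicular distance d from centre to line = |50| / √50 = 50/√50.
Half the chord is √(r² − d²) = √(50), so the full chord is 10√2.

10√2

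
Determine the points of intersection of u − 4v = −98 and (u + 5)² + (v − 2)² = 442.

Substitute v = (98 + u)/4:
17u² + 340u + 1428 = 0  ⟹  u² + 20u + 84 = 0
u = −6 or u = −14, giving (−6, 23) and (−14, 21).

(−14, 21) and (−6, 23)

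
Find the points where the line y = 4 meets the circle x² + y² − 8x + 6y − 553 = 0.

(−19, 4) and (27, 4)

From the line, y = 4. Substituting:
x² − 8x − 513 = 0
x = 27 or x = −19, giving (27, 4) and (−19, 4).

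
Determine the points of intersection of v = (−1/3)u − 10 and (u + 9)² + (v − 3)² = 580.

Express v = (−30 − u)/3 and substitute into the circle:
10u² + 240u − 2970 = 0  ⟹  u² + 24u − 297 = 0
u = 9 or u = −33, giving (9, −13) and (−33, 1).

(−33, 1) and (9, −13)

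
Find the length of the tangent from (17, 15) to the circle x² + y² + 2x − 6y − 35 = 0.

3√47

Centre (−1, 3), r² = 45. |PO|² = (18)² + (12)² = 468.
The tangent meets the radius at right angles, so tangent² = |PO|² − r² = 468 − 45 = 423.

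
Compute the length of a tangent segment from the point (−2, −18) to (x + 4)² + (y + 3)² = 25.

2√51

With centre O = (−4, −3), |OP|² = 229 and r² = 25.
Power of the point: PT² = |PO|² − r² = 204, so PT = 2√51.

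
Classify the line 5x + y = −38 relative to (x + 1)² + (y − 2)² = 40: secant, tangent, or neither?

Substituting the line into the circle gives 26x² + 402x + 1561 = 0.
Discriminant = (402)² − 4·26·(1561) = −740 < 0.
No real roots: the line does not meet the circle.

neither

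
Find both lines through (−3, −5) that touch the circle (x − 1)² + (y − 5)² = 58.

7x + 3y = −36 and 3x − 7y = 26

A line y − (−5) = m(x − (−3)) is tangent when its distance from (1, 5) is √58:
[m·(4) − (10)]² = 58(m² + 1)
21m² + 40m − 21 = 0, so m = −7/3 or m = 3/7.
With m = −7/3: 7x + 3y = −36. With m = 3/7: 3x − 7y = 26.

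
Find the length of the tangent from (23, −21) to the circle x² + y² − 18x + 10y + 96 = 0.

√442

Centre (9, −5), r² = 10. |PO|² = (14)² + (−16)² = 452.
The tangent meets the radius at right angles, so tangent² = |PO|² − r² = 452 − 10 = 442.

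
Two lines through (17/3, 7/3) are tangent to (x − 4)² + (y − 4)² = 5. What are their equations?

Write the tangent as mx − y + (7/3 − m·(17/3)) = 0 and set its distance from the centre to √5:
[m·(−5/3) − (5/3)]² = 5(m² + 1)
2m² − 5m + 2 = 0, so m = 1/2 or m = 2.
Through (17/3, 7/3) these give x − 2y = 1 and 2x − y = 9.

x − 2y = 1 and 2x − y = 9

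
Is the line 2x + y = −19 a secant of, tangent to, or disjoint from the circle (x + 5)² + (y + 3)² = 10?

secant

Substituting the line into the circle gives 5x² + 74x + 271 = 0.
Discriminant = (74)² − 4·5·(271) = 56 > 0.
Two real roots: the line is a secant.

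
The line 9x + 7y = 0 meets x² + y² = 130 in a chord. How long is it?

2√130

Centre (0, 0), r² = 130. Perpendicular distance d from centre to line = |0| / √130 = 0/√130.
Half the chord is √(r² − d²) = √(130), so the full chord is 2√130.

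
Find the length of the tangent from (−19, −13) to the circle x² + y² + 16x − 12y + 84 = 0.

√466

With centre O = (−8, 6), |OP|² = 482 and r² = 16.
The tangent meets the radius at right angles, so tangent² = |PO|² − r² = 482 − 16 = 466.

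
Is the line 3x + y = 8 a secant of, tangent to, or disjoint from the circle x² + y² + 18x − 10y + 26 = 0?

disjoint

Substituting the line into the circle gives 10x² + 10 = 0.
Δ = 0 − 400 = −400.
No real roots: the line does not meet the circle.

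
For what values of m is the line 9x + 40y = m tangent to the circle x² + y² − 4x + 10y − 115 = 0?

m = −674 or m = 310

Tangency holds when the distance from the centre (2, −5) to the line equals the radius 12:
|9·2 + 40·(−5) − m| / √1681 = 12
|m − (−182)| = 12·41, so m = 310 or m = −674.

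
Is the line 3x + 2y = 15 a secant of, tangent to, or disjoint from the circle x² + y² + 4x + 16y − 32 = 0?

disjoint

Substituting the line into the circle gives 13x² − 170x + 577 = 0.
Discriminant = (−170)² − 4·13·(577) = −1104 < 0.
No real roots: the line does not meet the circle.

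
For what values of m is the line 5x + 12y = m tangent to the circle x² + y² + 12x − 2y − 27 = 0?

Tangency holds when the distance from the centre (−6, 1) to the line equals the radius 8:
|5·(−6) + 12·1 − m| / √169 = 8
|m − (−18)| = 8·13, so m = 86 or m = −122.

m = −122 or m = 86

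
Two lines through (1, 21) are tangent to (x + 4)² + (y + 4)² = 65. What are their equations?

A line y − (21) = m(x − (1)) is tangent when its distance from (−4, −4) is √65:
[m·(−5) − (−25)]² = 65(m² + 1)
4m² + 25m − 56 = 0, so m = 7/4 or m = −8.
With m = 7/4: 7x − 4y = −77. With m = −8: 8x + y = 29.

7x − 4y = −77 and 8x + y = 29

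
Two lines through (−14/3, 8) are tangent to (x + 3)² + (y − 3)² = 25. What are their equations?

3x − 4y = −46 and y = 8

A line y − (8) = m(x − (−14/3)) is tangent when its distance from (−3, 3) is 5:
[m·(5/3) − (−5)]² = 25(m² + 1)
4m² − 3m = 0, so m = 3/4 or m = 0.
Through (−14/3, 8) these give 3x − 4y = −46 and y = 8.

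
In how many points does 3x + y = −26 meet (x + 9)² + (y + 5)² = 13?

2

d² = (3·(−9) + 1·(−5) − (−26))²/10 = 18/5; r² = 13.
Since d² < r², the line cuts the circle twice.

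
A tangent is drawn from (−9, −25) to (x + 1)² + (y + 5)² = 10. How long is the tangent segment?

With centre O = (−1, −5), |OP|² = 464 and r² = 10.
Power of the point: PT² = |PO|² − r² = 454, so PT = √454.

√454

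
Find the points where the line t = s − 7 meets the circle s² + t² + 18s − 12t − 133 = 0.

Express t = s − 7 and substitute into the circle:
2s² − 8s = 0  ⟹  s² − 4s = 0
s = 4 or s = 0, giving (4, −3) and (0, −7).

(0, −7) and (4, −3)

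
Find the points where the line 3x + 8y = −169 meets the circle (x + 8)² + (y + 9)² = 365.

(−27, −11) and (5, −23)

From the line, y = (−169 − 3x)/8. Substituting:
73x² + 1606x − 9855 = 0  ⟹  x² + 22x − 135 = 0
x = 5 or x = −27, giving (5, −23) and (−27, −11).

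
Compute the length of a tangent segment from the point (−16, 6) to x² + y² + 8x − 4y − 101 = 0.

√39

Centre (−4, 2), r² = 121. |PO|² = (−12)² + (4)² = 160.
Power of the point: PT² = |PO|² − r² = 39, so PT = √39.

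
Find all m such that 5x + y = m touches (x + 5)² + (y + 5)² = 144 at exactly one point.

The line touches the circle iff its distance from (−5, −5) is 12:
|5·(−5) + 1·(−5) − m| / √26 = 12
|m − (−30)| = 12√26.

m = −30 ± 12√26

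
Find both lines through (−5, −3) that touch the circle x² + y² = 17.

4x − y = −17 and x + 4y = −17

Write the tangent as mx − y + (−3 − m·(−5)) = 0 and set its distance from the centre to √17:
(5m − (3))² = 17(m² + 1)
4m² − 15m − 4 = 0, so m = 4 or m = −1/4.
With m = 4: 4x − y = −17. With m = −1/4: x + 4y = −17.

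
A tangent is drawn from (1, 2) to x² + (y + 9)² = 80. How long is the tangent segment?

√42

Centre (0, −9), r² = 80. |PO|² = (1)² + (11)² = 122.
By the tangent–radius right angle, tangent length = √(|PO|² − r²) = √42.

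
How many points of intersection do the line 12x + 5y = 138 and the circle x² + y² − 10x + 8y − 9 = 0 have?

0

Centre (5, −4), r² = 50. Distance² from centre to line = (−98)²/169 = 9604/169.
Since d² > r², the line lies outside the circle.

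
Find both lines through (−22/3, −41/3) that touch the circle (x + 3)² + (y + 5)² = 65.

7x + 4y = −106 and x − 8y = 102

Write the tangent as mx − y + (−41/3 − m·(−22/3)) = 0 and set its distance from the centre to √65:
(13/3m − (26/3))² = 65(m² + 1)
32m² + 52m − 7 = 0, so m = −7/4 or m = 1/8.
With m = −7/4: 7x + 4y = −106. With m = 1/8: x − 8y = 102.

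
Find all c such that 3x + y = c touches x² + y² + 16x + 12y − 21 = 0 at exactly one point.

c = −30 ± 11√10

For a tangent, require d(centre, line) = r = 11.
|3·(−8) + 1·(−6) − c| / √10 = 11
|c − (−30)| = 11√10.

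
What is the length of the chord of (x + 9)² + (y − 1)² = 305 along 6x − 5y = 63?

Centre (−9, 1), r² = 305. Perpendicular distance d from centre to line = |−122| / √61 = 122/√61.
Half the chord is √(r² − d²) = √(61), so the full chord is 2√61.

2√61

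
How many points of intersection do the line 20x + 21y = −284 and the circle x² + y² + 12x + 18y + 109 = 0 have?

2

Substituting the line into the circle gives 841x² + 9092x + 21373 = 0.
Discriminant = (9092)² − 4·841·(21373) = 10765692 > 0.
Two real roots: the line is a secant.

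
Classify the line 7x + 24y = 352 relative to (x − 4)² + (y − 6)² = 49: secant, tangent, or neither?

neither

Substituting the line into the circle gives 625x² − 7520x + 24256 = 0.
Δ = 56550400 − 60640000 = −4089600.
No real roots: the line does not meet the circle.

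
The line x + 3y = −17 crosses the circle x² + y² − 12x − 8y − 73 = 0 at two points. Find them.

(1, −6) and (4, −7)

Substitute y = (−17 − x)/3:
10x² − 50x + 40 = 0  ⟹  x² − 5x + 4 = 0
x = 4 or x = 1, giving (4, −7) and (1, −6).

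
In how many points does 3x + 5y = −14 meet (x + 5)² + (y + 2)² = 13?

2

Centre (−5, −2), r² = 13. Distance² from centre to line = (−11)²/34 = 121/34.
Since d² < r², the line cuts the circle twice.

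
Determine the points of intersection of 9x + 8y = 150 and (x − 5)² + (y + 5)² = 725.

Substitute y = (150 − 9x)/8:
145x² − 4060x − 8700 = 0  ⟹  x² − 28x − 60 = 0
x = 30 or x = −2, giving (30, −15) and (−2, 21).

(−2, 21) and (30, −15)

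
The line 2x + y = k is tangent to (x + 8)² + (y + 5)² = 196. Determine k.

k = −21 ± 14√5

The line touches the circle iff its distance from (−8, −5) is 14:
|2·(−8) + 1·(−5) − k| / √5 = 14
|k − (−21)| = 14√5.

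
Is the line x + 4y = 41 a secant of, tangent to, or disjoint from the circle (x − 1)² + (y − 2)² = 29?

d² = (1·1 + 4·2 − (41))²/17 = 1024/17; r² = 29.
Since d² > r², the line lies outside the circle.

disjoint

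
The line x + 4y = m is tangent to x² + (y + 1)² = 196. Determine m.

Tangency holds when the distance from the centre (0, −1) to the line equals the radius 14:
|1·0 + 4·(−1) − m| / √17 = 14
|m − (−4)| = 14√17.

m = −4 ± 14√17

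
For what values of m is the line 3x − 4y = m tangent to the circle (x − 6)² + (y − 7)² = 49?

For a tangent, require d(centre, line) = r = 7.
|3·6 − 4·7 − m| / √25 = 7
|m − (−10)| = 7·5, so m = 25 or m = −45.

m = −45 or m = 25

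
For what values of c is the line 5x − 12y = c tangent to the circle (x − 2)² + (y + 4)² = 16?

c = 6 or c = 110

For a tangent, require d(centre, line) = r = 4.
|5·2 − 12·(−4) − c| / √169 = 4
|c − (58)| = 4·13, so c = 110 or c = 6.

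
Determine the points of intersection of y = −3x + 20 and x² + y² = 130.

(3, 11) and (9, −7)

Express y = −3x + 20 and substitute into the circle:
10x² − 120x + 270 = 0  ⟹  x² − 12x + 27 = 0
x = 9 or x = 3, giving (9, −7) and (3, 11).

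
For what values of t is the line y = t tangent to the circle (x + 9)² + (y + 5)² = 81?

Tangency holds when the distance from the centre (−9, −5) to the line equals the radius 9:
|0·(−9) + 1·(−5) − t| / √1 = 9
|t − (−5)| = 9, so t = 4 or t = −14.

t = −14 or t = 4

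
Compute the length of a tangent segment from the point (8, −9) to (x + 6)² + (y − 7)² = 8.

2√111

With centre O = (−6, 7), |OP|² = 452 and r² = 8.
By the tangent–radius right angle, tangent length = √(|PO|² − r²) = √444 = 2√111.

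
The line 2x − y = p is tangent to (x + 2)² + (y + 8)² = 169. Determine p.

The line touches the circle iff its distance from (−2, −8) is 13:
|2·(−2) − 1·(−8) − p| / √5 = 13
|p − (4)| = 13√5.

p = 4 ± 13√5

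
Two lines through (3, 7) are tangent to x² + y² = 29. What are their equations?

Write the tangent as mx − y + (7 − m·(3)) = 0 and set its distance from the centre to √29:
(−3m − (−7))² = 29(m² + 1)
10m² + 21m − 10 = 0, so m = 2/5 or m = −5/2.
Through (3, 7) these give 2x − 5y = −29 and 5x + 2y = 29.

2x − 5y = −29 and 5x + 2y = 29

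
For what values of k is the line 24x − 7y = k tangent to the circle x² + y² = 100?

For a tangent, require d(centre, line) = r = 10.
|24·0 − 7·0 − k| / √625 = 10
|k| = 10·25, so k = 250 or k = −250.

k = −250 or k = 250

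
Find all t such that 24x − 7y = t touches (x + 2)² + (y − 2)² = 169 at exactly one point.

For a tangent, require d(centre, line) = r = 13.
|24·(−2) − 7·2 − t| / √625 = 13
|t − (−62)| = 13·25, so t = 263 or t = −387.

t = −387 or t = 263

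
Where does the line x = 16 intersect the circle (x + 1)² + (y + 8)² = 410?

The line gives x = 16. Substituting into the circle:
y² + 16y − 57 = 0
y = 3 or y = −19, giving (16, 3) and (16, −19).

(16, −19) and (16, 3)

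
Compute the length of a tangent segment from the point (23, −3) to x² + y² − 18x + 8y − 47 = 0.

With centre O = (9, −4), |OP|² = 197 and r² = 144.
The tangent meets the radius at right angles, so tangent² = |PO|² − r² = 197 − 144 = 53.

√53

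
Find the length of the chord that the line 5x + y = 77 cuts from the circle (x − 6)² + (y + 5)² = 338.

Substitute y = −5x + 77:
26x² − 832x + 6422 = 0  ⟹  x² − 32x + 247 = 0
x = 19 or x = 13, giving (19, −18) and (13, 12).
Chord length = distance between (19, −18) and (13, 12) = √936 = 6√26.

6√26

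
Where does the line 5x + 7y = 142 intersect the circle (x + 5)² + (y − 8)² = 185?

(−1, 21) and (6, 16)

Substitute y = (142 − 5x)/7:
74x² − 370x − 444 = 0  ⟹  x² − 5x − 6 = 0
x = 6 or x = −1, giving (6, 16) and (−1, 21).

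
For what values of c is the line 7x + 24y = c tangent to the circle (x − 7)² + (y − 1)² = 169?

The line touches the circle iff its distance from (7, 1) is 13:
|7·7 + 24·1 − c| / √625 = 13
|c − (73)| = 13·25, so c = 398 or c = −252.

c = −252 or c = 398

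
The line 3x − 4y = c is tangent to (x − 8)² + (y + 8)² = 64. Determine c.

c = 16 or c = 96

Tangency holds when the distance from the centre (8, −8) to the line equals the radius 8:
|3·8 − 4·(−8) − c| / √25 = 8
|c − (56)| = 8·5, so c = 96 or c = 16.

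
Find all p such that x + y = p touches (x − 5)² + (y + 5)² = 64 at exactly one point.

For a tangent, require d(centre, line) = r = 8.
|1·5 + 1·(−5) − p| / √2 = 8
|p| = 8√2.

p = ±8√2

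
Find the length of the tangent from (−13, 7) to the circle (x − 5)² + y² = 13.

6√10

Centre (5, 0), r² = 13. |PO|² = (−18)² + (7)² = 373.
The tangent meets the radius at right angles, so tangent² = |PO|² − r² = 373 − 13 = 360.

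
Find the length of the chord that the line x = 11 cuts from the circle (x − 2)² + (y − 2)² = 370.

The line gives x = 11. Substituting into the circle:
y² − 4y − 285 = 0
y = 19 or y = −15, giving (11, 19) and (11, −15).
Chord length = distance between (11, 19) and (11, −15) = √1156 = 34.

34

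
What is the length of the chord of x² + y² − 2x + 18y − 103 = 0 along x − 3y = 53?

7√10

From the line, y = (−53 + x)/3. Substituting:
10x² − 70x − 980 = 0  ⟹  x² − 7x − 98 = 0
x = 14 or x = −7, giving (14, −13) and (−7, −20).
Chord length = distance between (14, −13) and (−7, −20) = √490 = 7√10.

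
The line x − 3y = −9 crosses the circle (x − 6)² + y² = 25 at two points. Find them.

Express y = (9 + x)/3 and substitute into the circle:
10x² − 90x + 180 = 0  ⟹  x² − 9x + 18 = 0
x = 6 or x = 3, giving (6, 5) and (3, 4).

(3, 4) and (6, 5)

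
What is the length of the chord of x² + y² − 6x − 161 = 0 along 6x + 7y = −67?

From the line, y = (−67 − 6x)/7. Substituting:
85x² + 510x − 3400 = 0  ⟹  x² + 6x − 40 = 0
x = 4 or x = −10, giving (4, −13) and (−10, −1).
Chord length = distance between (4, −13) and (−10, −1) = √340 = 2√85.

2√85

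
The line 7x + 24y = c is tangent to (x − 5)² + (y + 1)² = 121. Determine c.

Tangency holds when the distance from the centre (5, −1) to the line equals the radius 11:
|7·5 + 24·(−1) − c| / √625 = 11
|c − (11)| = 11·25, so c = 286 or c = −264.

c = −264 or c = 286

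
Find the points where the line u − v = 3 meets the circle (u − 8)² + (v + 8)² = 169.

(−5, −8) and (8, 5)

Substitute v = u − 3:
2u² − 6u − 80 = 0  ⟹  u² − 3u − 40 = 0
u = 8 or u = −5, giving (8, 5) and (−5, −8).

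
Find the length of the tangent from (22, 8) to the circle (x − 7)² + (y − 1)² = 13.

3√29

Centre (7, 1), r² = 13. |PO|² = (15)² + (7)² = 274.
By the tangent–radius right angle, tangent length = √(|PO|² − r²) = √261 = 3√29.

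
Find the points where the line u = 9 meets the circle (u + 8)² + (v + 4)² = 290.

(9, −5) and (9, −3)

The line gives u = 9. Substituting into the circle:
v² + 8v + 15 = 0
v = −3 or v = −5, giving (9, −3) and (9, −5).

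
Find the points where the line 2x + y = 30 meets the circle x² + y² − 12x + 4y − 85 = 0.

From the line, y = −2x + 30. Substituting:
5x² − 140x + 935 = 0  ⟹  x² − 28x + 187 = 0
x = 17 or x = 11, giving (17, −4) and (11, 8).

(11, 8) and (17, −4)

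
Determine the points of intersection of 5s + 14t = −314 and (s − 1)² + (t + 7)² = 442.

Express t = (−314 − 5s)/14 and substitute into the circle:
221s² + 1768s − 39780 = 0  ⟹  s² + 8s − 180 = 0
s = 10 or s = −18, giving (10, −26) and (−18, −16).

(−18, −16) and (10, −26)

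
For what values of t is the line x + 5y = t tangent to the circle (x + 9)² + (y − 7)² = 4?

Tangency holds when the distance from the centre (−9, 7) to the line equals the radius 2:
|1·(−9) + 5·7 − t| / √26 = 2
|t − (26)| = 2√26.

t = 26 ± 2√26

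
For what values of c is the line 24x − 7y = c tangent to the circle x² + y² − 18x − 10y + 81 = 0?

c = 56 or c = 306

Tangency holds when the distance from the centre (9, 5) to the line equals the radius 5:
|24·9 − 7·5 − c| / √625 = 5
|c − (181)| = 5·25, so c = 306 or c = 56.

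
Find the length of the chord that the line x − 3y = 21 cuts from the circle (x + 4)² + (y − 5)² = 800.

16√10

Express y = (−21 + x)/3 and substitute into the circle:
10x² − 5760 = 0  ⟹  x² − 576 = 0
x = 24 or x = −24, giving (24, 1) and (−24, −15).
|(24, 1) − (−24, −15)| = √((48)² + (16)²) = 16√10.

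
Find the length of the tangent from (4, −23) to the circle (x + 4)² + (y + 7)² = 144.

4√11

The centre is (−4, −7) and r = 12. The square of the distance from P to the centre is 64 + 256 = 320.
The tangent meets the radius at right angles, so tangent² = |PO|² − r² = 320 − 144 = 176.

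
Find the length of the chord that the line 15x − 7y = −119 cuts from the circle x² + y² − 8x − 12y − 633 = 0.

3√274

Substitute y = (119 + 15x)/7:
274x² + 1918x − 26852 = 0  ⟹  x² + 7x − 98 = 0
x = 7 or x = −14, giving (7, 32) and (−14, −13).
|(7, 32) − (−14, −13)| = √((21)² + (45)²) = 3√274.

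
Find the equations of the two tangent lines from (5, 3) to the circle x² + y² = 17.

Let a tangent through (5, 3) have slope m. Its distance from (0, 0) must equal √17:
(−5m − (−3))² = 17(m² + 1)
4m² − 15m − 4 = 0, so m = −1/4 or m = 4.
Through (5, 3) these give x + 4y = 17 and 4x − y = 17.

x + 4y = 17 and 4x − y = 17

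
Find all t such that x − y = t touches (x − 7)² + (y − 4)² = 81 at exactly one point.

Tangency holds when the distance from the centre (7, 4) to the line equals the radius 9:
|1·7 − 1·4 − t| / √2 = 9
|t − (3)| = 9√2.

t = 3 ± 9√2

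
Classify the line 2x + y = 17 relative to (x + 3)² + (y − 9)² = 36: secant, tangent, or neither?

Substituting the line into the circle gives 5x² − 26x + 37 = 0.
Discriminant = (−26)² − 4·5·(37) = −64 < 0.
No real roots: the line does not meet the circle.

neither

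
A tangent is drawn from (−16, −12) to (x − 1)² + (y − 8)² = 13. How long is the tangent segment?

26

The centre is (1, 8) and r = √13. The square of the distance from P to the centre is 289 + 400 = 689.
Power of the point: PT² = |PO|² − r² = 676, so PT = 26.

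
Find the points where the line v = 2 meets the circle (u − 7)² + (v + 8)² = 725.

(−18, 2) and (32, 2)

Substitute v = 2:
u² − 14u − 576 = 0
u = 32 or u = −18, giving (32, 2) and (−18, 2).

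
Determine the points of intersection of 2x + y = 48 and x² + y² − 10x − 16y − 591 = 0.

From the line, y = −2x + 48. Substituting:
5x² − 170x + 945 = 0  ⟹  x² − 34x + 189 = 0
x = 27 or x = 7, giving (27, −6) and (7, 34).

(7, 34) and (27, −6)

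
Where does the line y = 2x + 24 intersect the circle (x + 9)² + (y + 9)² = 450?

Express y = 2x + 24 and substitute into the circle:
5x² + 150x + 720 = 0  ⟹  x² + 30x + 144 = 0
x = −6 or x = −24, giving (−6, 12) and (−24, −24).

(−24, −24) and (−6, 12)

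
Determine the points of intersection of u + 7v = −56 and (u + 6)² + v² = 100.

Substitute v = (−56 − u)/7:
50u² + 700u = 0  ⟹  u² + 14u = 0
u = 0 or u = −14, giving (0, −8) and (−14, −6).

(−14, −6) and (0, −8)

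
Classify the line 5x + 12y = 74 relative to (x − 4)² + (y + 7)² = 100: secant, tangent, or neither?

neither

Substituting the line into the circle gives 169x² − 2732x + 12868 = 0.
Δ = 7463824 − 8698768 = −1234944.
No real roots: the line does not meet the circle.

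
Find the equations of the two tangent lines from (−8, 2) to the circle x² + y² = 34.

A line y − (2) = m(x − (−8)) is tangent when its distance from (0, 0) is √34:
[m·(8) − (−2)]² = 34(m² + 1)
15m² + 16m − 15 = 0, so m = −5/3 or m = 3/5.
With m = −5/3: 5x + 3y = −34. With m = 3/5: 3x − 5y = −34.

5x + 3y = −34 and 3x − 5y = −34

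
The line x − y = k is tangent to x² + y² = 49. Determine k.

The line touches the circle iff its distance from (0, 0) is 7:
|1·0 − 1·0 − k| / √2 = 7
|k| = 7√2.

k = ±7√2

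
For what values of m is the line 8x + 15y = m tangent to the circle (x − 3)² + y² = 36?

For a tangent, require d(centre, line) = r = 6.
|8·3 + 15·0 − m| / √289 = 6
|m − (24)| = 6·17, so m = 126 or m = −78.

m = −78 or m = 126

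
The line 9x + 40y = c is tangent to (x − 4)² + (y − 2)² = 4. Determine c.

For a tangent, require d(centre, line) = r = 2.
|9·4 + 40·2 − c| / √1681 = 2
|c − (116)| = 2·41, so c = 198 or c = 34.

c = 34 or c = 198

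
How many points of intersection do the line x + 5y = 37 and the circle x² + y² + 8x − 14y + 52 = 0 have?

2

Substituting the line into the circle gives 26x² + 196x + 79 = 0.
Discriminant = (196)² − 4·26·(79) = 30200 > 0.
Two real roots: the line is a secant.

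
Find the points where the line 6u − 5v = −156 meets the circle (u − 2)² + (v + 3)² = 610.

From the line, v = (156 + 6u)/5. Substituting:
61u² + 1952u + 14091 = 0  ⟹  u² + 32u + 231 = 0
u = −11 or u = −21, giving (−11, 18) and (−21, 6).

(−21, 6) and (−11, 18)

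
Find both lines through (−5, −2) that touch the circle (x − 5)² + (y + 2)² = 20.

x − 2y = −1 and x + 2y = −9

A line y − (−2) = m(x − (−5)) is tangent when its distance from (5, −2) is 2√5:
(10m − (0))² = 20(m² + 1)
4m² − 1 = 0, so m = 1/2 or m = −1/2.
With m = 1/2: x − 2y = −1. With m = −1/2: x + 2y = −9.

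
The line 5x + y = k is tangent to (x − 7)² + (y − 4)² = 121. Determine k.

For a tangent, require d(centre, line) = r = 11.
|5·7 + 1·4 − k| / √26 = 11
|k − (39)| = 11√26.

k = 39 ± 11√26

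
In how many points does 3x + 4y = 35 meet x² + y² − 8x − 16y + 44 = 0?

2

Substituting the line into the circle gives 25x² − 146x − 311 = 0.
Discriminant = (−146)² − 4·25·(−311) = 52416 > 0.
Two real roots: the line is a secant.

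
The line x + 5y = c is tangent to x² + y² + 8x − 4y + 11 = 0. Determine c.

c = 6 ± 3√26

For a tangent, require d(centre, line) = r = 3.
|1·(−4) + 5·2 − c| / √26 = 3
|c − (6)| = 3√26.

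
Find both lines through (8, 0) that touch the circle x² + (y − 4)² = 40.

x − 3y = 8 and 3x + y = 24

Let a tangent through (8, 0) have slope m. Its distance from (0, 4) must equal 2√10:
[m·(−8) − (4)]² = 40(m² + 1)
3m² + 8m − 3 = 0, so m = 1/3 or m = −3.
Through (8, 0) these give x − 3y = 8 and 3x + y = 24.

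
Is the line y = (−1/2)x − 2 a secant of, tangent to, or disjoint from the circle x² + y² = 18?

secant

d² = (1·0 + 2·0 − (−4))²/5 = 16/5; r² = 18.
Since d² < r², the line cuts the circle twice.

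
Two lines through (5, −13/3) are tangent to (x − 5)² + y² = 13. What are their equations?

Write the tangent as mx − y + (−13/3 − m·(5)) = 0 and set its distance from the centre to √13:
(0m − (13/3))² = 13(m² + 1)
9m² − 4 = 0, so m = −2/3 or m = 2/3.
With m = −2/3: 2x + 3y = −3. With m = 2/3: 2x − 3y = 23.

2x + 3y = −3 and 2x − 3y = 23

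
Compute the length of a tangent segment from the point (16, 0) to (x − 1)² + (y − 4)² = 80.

The centre is (1, 4) and r = 4√5. The square of the distance from P to the centre is 225 + 16 = 241.
The tangent meets the radius at right angles, so tangent² = |PO|² − r² = 241 − 80 = 161.

√161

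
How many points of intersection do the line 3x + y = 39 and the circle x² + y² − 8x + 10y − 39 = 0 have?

Centre (4, −5), r² = 80. Distance² from centre to line = (−32)²/10 = 512/5.
Since d² > r², the line lies outside the circle.

0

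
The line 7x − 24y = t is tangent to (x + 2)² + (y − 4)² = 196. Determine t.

t = −460 or t = 240

The line touches the circle iff its distance from (−2, 4) is 14:
|7·(−2) − 24·4 − t| / √625 = 14
|t − (−110)| = 14·25, so t = 240 or t = −460.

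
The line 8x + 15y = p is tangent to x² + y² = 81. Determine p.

p = −153 or p = 153

For a tangent, require d(centre, line) = r = 9.
|8·0 + 15·0 − p| / √289 = 9
|p| = 9·17, so p = 153 or p = −153.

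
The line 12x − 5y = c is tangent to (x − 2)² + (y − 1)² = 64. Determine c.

For a tangent, require d(centre, line) = r = 8.
|12·2 − 5·1 − c| / √169 = 8
|c − (19)| = 8·13, so c = 123 or c = −85.

c = −85 or c = 123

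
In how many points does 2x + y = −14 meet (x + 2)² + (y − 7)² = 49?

Substituting the line into the circle gives 5x² + 88x + 396 = 0.
Discriminant = (88)² − 4·5·(396) = −176 < 0.
No real roots: the line does not meet the circle.

0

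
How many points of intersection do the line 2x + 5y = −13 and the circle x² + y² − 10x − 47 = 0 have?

2

Substituting the line into the circle gives 29x² − 198x − 1006 = 0.
Δ = 39204 − (−116696) = 155900.
Two real roots: the line is a secant.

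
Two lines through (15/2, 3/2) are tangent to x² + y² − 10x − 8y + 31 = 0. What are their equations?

A line y − (3/2) = m(x − (15/2)) is tangent when its distance from (5, 4) is √10:
[m·(−5/2) − (5/2)]² = 10(m² + 1)
3m² − 10m + 3 = 0, so m = 1/3 or m = 3.
Through (15/2, 3/2) these give x − 3y = 3 and 3x − y = 21.

x − 3y = 3 and 3x − y = 21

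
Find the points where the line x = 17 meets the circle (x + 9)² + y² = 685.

(17, −3) and (17, 3)

The line gives x = 17. Substituting into the circle:
y² − 9 = 0
y = 3 or y = −3, giving (17, 3) and (17, −3).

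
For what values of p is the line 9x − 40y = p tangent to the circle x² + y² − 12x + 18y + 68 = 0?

Tangency holds when the distance from the centre (6, −9) to the line equals the radius 7:
|9·6 − 40·(−9) − p| / √1681 = 7
|p − (414)| = 7·41, so p = 701 or p = 127.

p = 127 or p = 701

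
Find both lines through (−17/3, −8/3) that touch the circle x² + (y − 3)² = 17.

x − 4y = 5 and 4x − y = −20

Write the tangent as mx − y + (−8/3 − m·(−17/3)) = 0 and set its distance from the centre to √17:
[m·(17/3) − (17/3)]² = 17(m² + 1)
4m² − 17m + 4 = 0, so m = 1/4 or m = 4.
With m = 1/4: x − 4y = 5. With m = 4: 4x − y = −20.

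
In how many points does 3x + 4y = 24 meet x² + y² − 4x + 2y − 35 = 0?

2

Substituting the line into the circle gives 25x² − 232x + 208 = 0.
Δ = 53824 − 20800 = 33024.
Two real roots: the line is a secant.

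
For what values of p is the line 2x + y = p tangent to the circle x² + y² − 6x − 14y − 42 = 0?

p = 13 ± 10√5

Tangency holds when the distance from the centre (3, 7) to the line equals the radius 10:
|2·3 + 1·7 − p| / √5 = 10
|p − (13)| = 10√5.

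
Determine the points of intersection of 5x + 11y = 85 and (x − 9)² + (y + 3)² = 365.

(−5, 10) and (28, −5)

Substitute y = (85 − 5x)/11:
146x² − 3358x − 20440 = 0  ⟹  x² − 23x − 140 = 0
x = 28 or x = −5, giving (28, −5) and (−5, 10).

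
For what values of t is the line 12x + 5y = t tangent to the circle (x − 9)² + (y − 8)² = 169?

t = −21 or t = 317

Tangency holds when the distance from the centre (9, 8) to the line equals the radius 13:
|12·9 + 5·8 − t| / √169 = 13
|t − (148)| = 13·13, so t = 317 or t = −21.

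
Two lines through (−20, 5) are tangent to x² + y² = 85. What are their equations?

6x + 7y = −85 and 2x − 9y = −85

Let a tangent through (−20, 5) have slope m. Its distance from (0, 0) must equal √85:
[m·(20) − (−5)]² = 85(m² + 1)
63m² + 40m − 12 = 0, so m = −6/7 or m = 2/9.
Through (−20, 5) these give 6x + 7y = −85 and 2x − 9y = −85.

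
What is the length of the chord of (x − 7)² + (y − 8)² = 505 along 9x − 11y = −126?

Substitute y = (126 + 9x)/11:
202x² − 1010x − 53732 = 0  ⟹  x² − 5x − 266 = 0
x = 19 or x = −14, giving (19, 27) and (−14, 0).
|(19, 27) − (−14, 0)| = √((33)² + (27)²) = 3√202.

3√202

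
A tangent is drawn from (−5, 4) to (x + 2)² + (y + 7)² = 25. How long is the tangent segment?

√105

Centre (−2, −7), r² = 25. |PO|² = (−3)² + (11)² = 130.
The tangent meets the radius at right angles, so tangent² = |PO|² − r² = 130 − 25 = 105.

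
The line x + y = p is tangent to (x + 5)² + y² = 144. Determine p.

p = −5 ± 12√2

The line touches the circle iff its distance from (−5, 0) is 12:
|1·(−5) + 1·0 − p| / √2 = 12
|p − (−5)| = 12√2.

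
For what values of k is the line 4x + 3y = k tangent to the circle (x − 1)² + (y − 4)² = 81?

The line touches the circle iff its distance from (1, 4) is 9:
|4·1 + 3·4 − k| / √25 = 9
|k − (16)| = 9·5, so k = 61 or k = −29.

k = −29 or k = 61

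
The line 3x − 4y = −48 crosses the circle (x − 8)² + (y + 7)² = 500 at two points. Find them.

(−12, 3) and (4, 15)

Substitute y = (48 + 3x)/4:
25x² + 200x − 1200 = 0  ⟹  x² + 8x − 48 = 0
x = 4 or x = −12, giving (4, 15) and (−12, 3).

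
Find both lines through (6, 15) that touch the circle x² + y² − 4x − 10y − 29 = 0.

7x + 3y = 87 and 3x − 7y = −87

Write the tangent as mx − y + (15 − m·(6)) = 0 and set its distance from the centre to √58:
(−4m − (−10))² = 58(m² + 1)
21m² + 40m − 21 = 0, so m = −7/3 or m = 3/7.
Through (6, 15) these give 7x + 3y = 87 and 3x − 7y = −87.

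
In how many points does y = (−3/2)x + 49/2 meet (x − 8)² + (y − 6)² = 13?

Substituting the line into the circle gives 13x² − 286x + 1573 = 0.
Δ = 81796 − 81796 = 0.
A repeated root: the line is tangent.

1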